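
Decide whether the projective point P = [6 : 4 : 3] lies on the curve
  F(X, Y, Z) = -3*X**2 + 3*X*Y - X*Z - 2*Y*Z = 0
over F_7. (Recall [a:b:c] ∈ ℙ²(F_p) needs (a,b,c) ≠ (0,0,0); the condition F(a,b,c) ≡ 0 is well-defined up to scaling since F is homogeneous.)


F(6,4,3) ≡ 6 (mod 7); P is NOT on the curve.

Evaluate F(6, 4, 3) term-by-term (mod 7).
  -3*X**2 ↦ -3·36·1·1 = -108
  3*X*Y ↦ 3·6·4·1 = 72
  -X*Z ↦ -1·6·1·3 = -18
  -2*Y*Z ↦ -2·1·4·3 = -24
Sum: F(6, 4, 3) = (-108) + (72) + (-18) + (-24) = -78.
Reducing mod 7: -78 ≡ 6 (mod 7).
Since F(a, b, c) ≡ 6 ≠ 0 (mod 7), P does NOT lie on the curve.


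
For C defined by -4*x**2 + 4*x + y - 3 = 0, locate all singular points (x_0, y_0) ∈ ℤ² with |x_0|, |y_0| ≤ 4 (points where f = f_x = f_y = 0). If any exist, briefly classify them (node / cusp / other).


No singular points in the scanned grid; C is smooth there.

Compute partial derivatives:
  f_x = 4 - 8*x.
  f_y = 1.
f_y = 1 is a nonzero constant, so f_y never vanishes: no point (x, y) can satisfy f = f_x = f_y = 0. In particular no (x, y) ∈ {−4, ..., 4}² is singular; the curve is smooth.


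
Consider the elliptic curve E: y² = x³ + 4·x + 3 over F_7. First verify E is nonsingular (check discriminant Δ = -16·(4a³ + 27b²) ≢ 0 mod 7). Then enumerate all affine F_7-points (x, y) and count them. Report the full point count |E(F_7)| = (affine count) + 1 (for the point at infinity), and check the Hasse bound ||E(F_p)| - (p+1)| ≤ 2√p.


Affine points = {(1, 1), (1, 6), (3, 0), (5, 1), (5, 6)}; affine count = 5; |E(F_7)| = 6.

Discriminant check: Δ ∝ 4a³ + 27b² = 4·4³ + 27·3² = 4·64 + 27·9 ≡ 2 (mod 7). Nonzero ⇒ E is nonsingular.
For each x ∈ F_7, compute rhs = x³ + 4·x + 3 mod 7, then count y ∈ F_7 with y² ≡ rhs.
  x = 0: rhs = 3, matching y values: none (0 points).
  x = 1: rhs = 1, matching y values: 1, 6 (2 points).
  x = 2: rhs = 5, matching y values: none (0 points).
  x = 3: rhs = 0, matching y values: 0 (1 points).
  x = 4: rhs = 6, matching y values: none (0 points).
  x = 5: rhs = 1, matching y values: 1, 6 (2 points).
  x = 6: rhs = 5, matching y values: none (0 points).
Total affine count: 5.
Full point count |E(F_7)| = 5 + 1 = 6.
Hasse bound: |6 − (7+1)| = |-2| = 2 ≤ 2√7 ≈ 5.2915 ✓.


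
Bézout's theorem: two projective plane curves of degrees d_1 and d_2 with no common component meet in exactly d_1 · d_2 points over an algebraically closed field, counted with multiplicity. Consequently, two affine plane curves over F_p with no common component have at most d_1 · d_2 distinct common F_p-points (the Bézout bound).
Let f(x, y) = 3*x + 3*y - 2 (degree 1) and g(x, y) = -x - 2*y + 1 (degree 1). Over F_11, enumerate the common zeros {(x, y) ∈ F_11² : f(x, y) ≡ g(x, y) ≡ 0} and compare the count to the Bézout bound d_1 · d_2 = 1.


Common zeros: {(4, 4)}; count = 1; Bézout bound = 1.

deg(f) = 1, deg(g) = 1, so Bézout bound = 1.
Scan x ∈ F_11. For each x, list the y ∈ F_11 with f(x, y) ≡ 0 and those with g(x, y) ≡ 0 (mod 11); the common zeros in that column are the intersection.
  x = 0: f ≡ 0 at y ∈ {8}; g ≡ 0 at y ∈ {6}; common: ∅.
  x = 1: f ≡ 0 at y ∈ {7}; g ≡ 0 at y ∈ {0}; common: ∅.
  x = 2: f ≡ 0 at y ∈ {6}; g ≡ 0 at y ∈ {5}; common: ∅.
  x = 3: f ≡ 0 at y ∈ {5}; g ≡ 0 at y ∈ {10}; common: ∅.
  x = 4: f ≡ 0 at y ∈ {4}; g ≡ 0 at y ∈ {4}; common: {4}.
  x = 5: f ≡ 0 at y ∈ {3}; g ≡ 0 at y ∈ {9}; common: ∅.
  x = 6: f ≡ 0 at y ∈ {2}; g ≡ 0 at y ∈ {3}; common: ∅.
  x = 7: f ≡ 0 at y ∈ {1}; g ≡ 0 at y ∈ {8}; common: ∅.
  x = 8: f ≡ 0 at y ∈ {0}; g ≡ 0 at y ∈ {2}; common: ∅.
  x = 9: f ≡ 0 at y ∈ {10}; g ≡ 0 at y ∈ {7}; common: ∅.
  x = 10: f ≡ 0 at y ∈ {9}; g ≡ 0 at y ∈ {1}; common: ∅.
Collecting: common zeros = {(4, 4)}, so the count is 1.
Comparison with the Bézout bound: 1 ≤ 1 = deg(f)·deg(g), as expected for curves with no common component (the bound is attained).


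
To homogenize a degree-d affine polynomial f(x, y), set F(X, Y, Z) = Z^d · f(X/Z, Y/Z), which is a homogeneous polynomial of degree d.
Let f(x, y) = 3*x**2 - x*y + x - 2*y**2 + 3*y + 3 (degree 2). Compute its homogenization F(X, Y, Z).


F(X, Y, Z) = 3*X**2 - X*Y + X*Z - 2*Y**2 + 3*Y*Z + 3*Z**2

deg(f) = 2.
Substitute x = X/Z, y = Y/Z into f, then multiply by Z^2.
  monomial 3·x^2·y^0 ↦ 3·X^2·Y^0·Z^0.
  monomial -1·x^1·y^1 ↦ -1·X^1·Y^1·Z^0.
  monomial 1·x^1·y^0 ↦ 1·X^1·Y^0·Z^1.
  monomial -2·x^0·y^2 ↦ -2·X^0·Y^2·Z^0.
  monomial 3·x^0·y^1 ↦ 3·X^0·Y^1·Z^1.
  monomial 3·x^0·y^0 ↦ 3·X^0·Y^0·Z^2.
Collecting: F(X, Y, Z) = 3*X**2 - X*Y + X*Z - 2*Y**2 + 3*Y*Z + 3*Z**2.


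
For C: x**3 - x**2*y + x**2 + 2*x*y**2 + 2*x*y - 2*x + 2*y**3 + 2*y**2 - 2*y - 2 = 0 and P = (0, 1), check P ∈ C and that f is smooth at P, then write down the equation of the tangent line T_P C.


Tangent line at P: 2*x + 8*y - 8 = 0.

Step 1: f(0, 1) = 0, so P lies on C.
Step 2: partial derivatives
  f_x(x, y) = 3*x**2 - 2*x*y + 2*x + 2*y**2 + 2*y - 2, f_y(x, y) = -x**2 + 4*x*y + 2*x + 6*y**2 + 4*y - 2.
  f_x(P) = 2, f_y(P) = 8 (gradient nonzero, so P is smooth).
Step 3: tangent line at P: 2·(x − 0) + 8·(y − 1) = 0.
Expanding: 2*x + 8*y - 8 = 0.


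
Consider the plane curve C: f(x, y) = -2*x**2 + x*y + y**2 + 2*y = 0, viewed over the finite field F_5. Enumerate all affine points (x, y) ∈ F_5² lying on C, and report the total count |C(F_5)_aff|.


Affine F_5-points: {(0, 0), (0, 3), (4, 1), (4, 3)}; count = 4.

For each of the 25 pairs (x, y) ∈ F_5², evaluate f(x, y) mod 5. Record the zeros.
  x = 0: [0↦0, 1↦3, 2↦3, 3↦0, 4↦4]  zeros at y ∈ {0, 3}
  x = 1: [0↦3, 1↦2, 2↦3, 3↦1, 4↦1]  zeros at y ∈ ∅
  x = 2: [0↦2, 1↦2, 2↦4, 3↦3, 4↦4]  zeros at y ∈ ∅
  x = 3: [0↦2, 1↦3, 2↦1, 3↦1, 4↦3]  zeros at y ∈ ∅
  x = 4: [0↦3, 1↦0, 2↦4, 3↦0, 4↦3]  zeros at y ∈ {1, 3}
Collecting zeros: affine points = {(0, 0), (0, 3), (4, 1), (4, 3)}.
Total count |C(F_5)_aff| = 4.


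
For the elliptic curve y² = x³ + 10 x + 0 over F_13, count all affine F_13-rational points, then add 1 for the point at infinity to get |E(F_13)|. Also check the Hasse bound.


Affine points = {(0, 0), (4, 0), (6, 4), (6, 9), (7, 6), (7, 7), (9, 0)}; affine count = 7; |E(F_13)| = 8.

Discriminant check: Δ ∝ 4a³ + 27b² = 4·10³ + 27·0² = 4·1000 + 27·0 ≡ 9 (mod 13). Nonzero ⇒ E is nonsingular.
For each x ∈ F_13, compute rhs = x³ + 10·x + 0 mod 13, then count y ∈ F_13 with y² ≡ rhs.
  x = 0: rhs = 0, matching y values: 0 (1 points).
  x = 1: rhs = 11, matching y values: none (0 points).
  x = 2: rhs = 2, matching y values: none (0 points).
  x = 3: rhs = 5, matching y values: none (0 points).
  x = 4: rhs = 0, matching y values: 0 (1 points).
  x = 5: rhs = 6, matching y values: none (0 points).
  x = 6: rhs = 3, matching y values: 4, 9 (2 points).
  x = 7: rhs = 10, matching y values: 6, 7 (2 points).
  x = 8: rhs = 7, matching y values: none (0 points).
  x = 9: rhs = 0, matching y values: 0 (1 points).
  x = 10: rhs = 8, matching y values: none (0 points).
  x = 11: rhs = 11, matching y values: none (0 points).
  x = 12: rhs = 2, matching y values: none (0 points).
Total affine count: 7.
Full point count |E(F_13)| = 7 + 1 = 8.
Hasse bound: |8 − (13+1)| = |-6| = 6 ≤ 2√13 ≈ 7.2111 ✓.


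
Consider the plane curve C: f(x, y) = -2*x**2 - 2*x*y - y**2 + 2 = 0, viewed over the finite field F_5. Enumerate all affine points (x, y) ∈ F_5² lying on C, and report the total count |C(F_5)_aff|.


Affine F_5-points: {(1, 0), (1, 3), (4, 0), (4, 2)}; count = 4.

For each of the 25 pairs (x, y) ∈ F_5², evaluate f(x, y) mod 5. Record the zeros.
  x = 0: [0↦2, 1↦1, 2↦3, 3↦3, 4↦1]  zeros at y ∈ ∅
  x = 1: [0↦0, 1↦2, 2↦2, 3↦0, 4↦1]  zeros at y ∈ {0, 3}
  x = 2: [0↦4, 1↦4, 2↦2, 3↦3, 4↦2]  zeros at y ∈ ∅
  x = 3: [0↦4, 1↦2, 2↦3, 3↦2, 4↦4]  zeros at y ∈ ∅
  x = 4: [0↦0, 1↦1, 2↦0, 3↦2, 4↦2]  zeros at y ∈ {0, 2}
Collecting zeros: affine points = {(1, 0), (1, 3), (4, 0), (4, 2)}.
Total count |C(F_5)_aff| = 4.


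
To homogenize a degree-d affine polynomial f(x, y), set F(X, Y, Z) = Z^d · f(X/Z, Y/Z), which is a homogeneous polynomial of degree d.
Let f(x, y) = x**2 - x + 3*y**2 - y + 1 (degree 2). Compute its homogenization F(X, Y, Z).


F(X, Y, Z) = X**2 - X*Z + 3*Y**2 - Y*Z + Z**2

deg(f) = 2.
Substitute x = X/Z, y = Y/Z into f, then multiply by Z^2.
  monomial 1·x^2·y^0 ↦ 1·X^2·Y^0·Z^0.
  monomial -1·x^1·y^0 ↦ -1·X^1·Y^0·Z^1.
  monomial 3·x^0·y^2 ↦ 3·X^0·Y^2·Z^0.
  monomial -1·x^0·y^1 ↦ -1·X^0·Y^1·Z^1.
  monomial 1·x^0·y^0 ↦ 1·X^0·Y^0·Z^2.
Collecting: F(X, Y, Z) = X**2 - X*Z + 3*Y**2 - Y*Z + Z**2.


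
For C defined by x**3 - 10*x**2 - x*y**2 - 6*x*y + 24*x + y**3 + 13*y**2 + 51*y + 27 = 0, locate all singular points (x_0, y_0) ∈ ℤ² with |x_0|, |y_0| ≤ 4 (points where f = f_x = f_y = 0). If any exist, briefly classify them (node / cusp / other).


Singular points: {(3, -3)}; classification: node.

Compute partial derivatives:
  f_x = 3*x**2 - 20*x - y**2 - 6*y + 24.
  f_y = -2*x*y - 6*x + 3*y**2 + 26*y + 51.
Scan x_0 ∈ {−4, ..., 4}. For each x_0, f_y(x_0, y) is a polynomial in y; find its integer roots y ∈ {−4, ..., 4}, then test f_x and f at those candidates.
  x = -4: f_y(-4, y) = 3*y**2 + 34*y + 75; vanishes at y ∈ {-3}. (-4, -3): f_x = 161 ≠ 0.
  x = -3: f_y(-3, y) = 3*y**2 + 32*y + 69; vanishes at y ∈ {-3}. (-3, -3): f_x = 120 ≠ 0.
  x = -2: f_y(-2, y) = 3*y**2 + 30*y + 63; vanishes at y ∈ {-3}. (-2, -3): f_x = 85 ≠ 0.
  x = -1: f_y(-1, y) = 3*y**2 + 28*y + 57; vanishes at y ∈ {-3}. (-1, -3): f_x = 56 ≠ 0.
  x = 0: f_y(0, y) = 3*y**2 + 26*y + 51; vanishes at y ∈ {-3}. (0, -3): f_x = 33 ≠ 0.
  x = 1: f_y(1, y) = 3*y**2 + 24*y + 45; vanishes at y ∈ {-3}. (1, -3): f_x = 16 ≠ 0.
  x = 2: f_y(2, y) = 3*y**2 + 22*y + 39; vanishes at y ∈ {-3}. (2, -3): f_x = 5 ≠ 0.
  x = 3: f_y(3, y) = 3*y**2 + 20*y + 33; vanishes at y ∈ {-3}. (3, -3): f_x = 0, f = 0 — SINGULAR.
  x = 4: f_y(4, y) = 3*y**2 + 18*y + 27; vanishes at y ∈ {-3}. (4, -3): f_x = 1 ≠ 0.
Only singular point on the grid: (3, -3).
Classify: substitute x = 3 + u, y = -3 + v and expand: f = u**3 - u**2 - u*v**2 + v**3 + v**2.
No constant or linear terms (consistent with a singular point). Quadratic part: -u**2 + v**2. Cubic part: u**3 - u*v**2 + v**3.
The quadratic part v**2 - u**2 = (v − u)(v + u) splits into two distinct linear factors, so there are two distinct tangent lines y − -3 = ±(x − 3) — this is a node (ordinary double point).
Classification: node.


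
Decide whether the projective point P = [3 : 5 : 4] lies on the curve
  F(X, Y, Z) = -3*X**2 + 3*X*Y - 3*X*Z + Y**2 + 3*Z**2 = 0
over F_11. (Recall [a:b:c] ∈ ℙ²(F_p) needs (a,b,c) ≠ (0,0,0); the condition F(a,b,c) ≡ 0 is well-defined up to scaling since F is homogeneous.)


F(3,5,4) ≡ 0 (mod 11); P is on the curve.

Evaluate F(3, 5, 4) term-by-term (mod 11).
  -3*X**2 ↦ -3·9·1·1 = -27
  3*X*Y ↦ 3·3·5·1 = 45
  -3*X*Z ↦ -3·3·1·4 = -36
  Y**2 ↦ 1·1·25·1 = 25
  3*Z**2 ↦ 3·1·1·16 = 48
Sum: F(3, 5, 4) = (-27) + (45) + (-36) + (25) + (48) = 55.
Reducing mod 11: 55 ≡ 0 (mod 11).
Since F(a, b, c) ≡ 0 (mod 11), P lies on the curve.


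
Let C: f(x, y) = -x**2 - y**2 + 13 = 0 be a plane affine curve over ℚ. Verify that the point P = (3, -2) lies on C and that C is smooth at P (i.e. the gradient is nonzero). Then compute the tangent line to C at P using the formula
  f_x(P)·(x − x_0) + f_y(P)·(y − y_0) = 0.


Tangent line at P: -6*x + 4*y + 26 = 0.

Step 1: f(3, -2) = 0, so P lies on C.
Step 2: partial derivatives
  f_x(x, y) = -2*x, f_y(x, y) = -2*y.
  f_x(P) = -6, f_y(P) = 4 (gradient nonzero, so P is smooth).
Step 3: tangent line at P: -6·(x − 3) + 4·(y − -2) = 0.
Expanding: -6*x + 4*y + 26 = 0.


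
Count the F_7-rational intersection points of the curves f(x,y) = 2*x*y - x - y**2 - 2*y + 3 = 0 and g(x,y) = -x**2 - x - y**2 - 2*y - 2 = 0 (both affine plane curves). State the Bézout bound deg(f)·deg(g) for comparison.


Common zeros: {(1, 4), (3, 0), (5, 4)}; count = 3; Bézout bound = 4.

deg(f) = 2, deg(g) = 2, so Bézout bound = 4.
Scan x ∈ F_7. For each x, list the y ∈ F_7 with f(x, y) ≡ 0 and those with g(x, y) ≡ 0 (mod 7); the common zeros in that column are the intersection.
  x = 0: f ≡ 0 at y ∈ {1, 4}; g ≡ 0 at y ∈ ∅; common: ∅.
  x = 1: f ≡ 0 at y ∈ {3, 4}; g ≡ 0 at y ∈ {1, 4}; common: {4}.
  x = 2: f ≡ 0 at y ∈ {4, 5}; g ≡ 0 at y ∈ {6}; common: ∅.
  x = 3: f ≡ 0 at y ∈ {0, 4}; g ≡ 0 at y ∈ {0, 5}; common: {0}.
  x = 4: f ≡ 0 at y ∈ {2, 4}; g ≡ 0 at y ∈ {6}; common: ∅.
  x = 5: f ≡ 0 at y ∈ {4}; g ≡ 0 at y ∈ {1, 4}; common: {4}.
  x = 6: f ≡ 0 at y ∈ {4, 6}; g ≡ 0 at y ∈ ∅; common: ∅.
Collecting: common zeros = {(1, 4), (3, 0), (5, 4)}, so the count is 3.
Comparison with the Bézout bound: 3 ≤ 4 = deg(f)·deg(g), as expected for curves with no common component (the affine F_7-count falls short of the bound because intersections may lie at infinity, over extension fields, or carry multiplicity).


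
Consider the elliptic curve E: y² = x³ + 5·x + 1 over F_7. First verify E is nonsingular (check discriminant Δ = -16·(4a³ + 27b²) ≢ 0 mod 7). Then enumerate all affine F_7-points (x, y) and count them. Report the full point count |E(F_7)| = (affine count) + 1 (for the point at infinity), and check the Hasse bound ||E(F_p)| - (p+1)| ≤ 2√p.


Affine points = {(0, 1), (0, 6), (1, 0), (3, 1), (3, 6), (4, 1), (4, 6), (5, 2), (5, 5), (6, 3), (6, 4)}; affine count = 11; |E(F_7)| = 12.

Discriminant check: Δ ∝ 4a³ + 27b² = 4·5³ + 27·1² = 4·125 + 27·1 ≡ 2 (mod 7). Nonzero ⇒ E is nonsingular.
For each x ∈ F_7, compute rhs = x³ + 5·x + 1 mod 7, then count y ∈ F_7 with y² ≡ rhs.
  x = 0: rhs = 1, matching y values: 1, 6 (2 points).
  x = 1: rhs = 0, matching y values: 0 (1 points).
  x = 2: rhs = 5, matching y values: none (0 points).
  x = 3: rhs = 1, matching y values: 1, 6 (2 points).
  x = 4: rhs = 1, matching y values: 1, 6 (2 points).
  x = 5: rhs = 4, matching y values: 2, 5 (2 points).
  x = 6: rhs = 2, matching y values: 3, 4 (2 points).
Total affine count: 11.
Full point count |E(F_7)| = 11 + 1 = 12.
Hasse bound: |12 − (7+1)| = |4| = 4 ≤ 2√7 ≈ 5.2915 ✓.


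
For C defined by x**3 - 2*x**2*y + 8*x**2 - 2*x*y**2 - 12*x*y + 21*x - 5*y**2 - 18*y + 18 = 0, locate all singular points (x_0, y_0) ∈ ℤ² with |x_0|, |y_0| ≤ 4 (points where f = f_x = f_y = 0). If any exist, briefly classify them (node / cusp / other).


Singular points: {(-3, 0)}; classification: node.

Compute partial derivatives:
  f_x = 3*x**2 - 4*x*y + 16*x - 2*y**2 - 12*y + 21.
  f_y = -2*x**2 - 4*x*y - 12*x - 10*y - 18.
Scan x_0 ∈ {−4, ..., 4}. For each x_0, f_y(x_0, y) is a polynomial in y; find its integer roots y ∈ {−4, ..., 4}, then test f_x and f at those candidates.
  x = -4: f_y(-4, y) = 6*y - 2; no integer root y with |y| ≤ 4.
  x = -3: f_y(-3, y) = 2*y; vanishes at y ∈ {0}. (-3, 0): f_x = 0, f = 0 — SINGULAR.
  x = -2: f_y(-2, y) = -2*y - 2; vanishes at y ∈ {-1}. (-2, -1): f_x = 3 ≠ 0.
  x = -1: f_y(-1, y) = -6*y - 8; no integer root y with |y| ≤ 4.
  x = 0: f_y(0, y) = -10*y - 18; no integer root y with |y| ≤ 4.
  x = 1: f_y(1, y) = -14*y - 32; no integer root y with |y| ≤ 4.
  x = 2: f_y(2, y) = -18*y - 50; no integer root y with |y| ≤ 4.
  x = 3: f_y(3, y) = -22*y - 72; no integer root y with |y| ≤ 4.
  x = 4: f_y(4, y) = -26*y - 98; no integer root y with |y| ≤ 4.
Only singular point on the grid: (-3, 0).
Classify: substitute x = -3 + u, y = 0 + v and expand: f = u**3 - 2*u**2*v - u**2 - 2*u*v**2 + v**2.
No constant or linear terms (consistent with a singular point). Quadratic part: -u**2 + v**2. Cubic part: u**3 - 2*u**2*v - 2*u*v**2.
The quadratic part v**2 - u**2 = (v − u)(v + u) splits into two distinct linear factors, so there are two distinct tangent lines y − 0 = ±(x − -3) — this is a node (ordinary double point).
Classification: node.


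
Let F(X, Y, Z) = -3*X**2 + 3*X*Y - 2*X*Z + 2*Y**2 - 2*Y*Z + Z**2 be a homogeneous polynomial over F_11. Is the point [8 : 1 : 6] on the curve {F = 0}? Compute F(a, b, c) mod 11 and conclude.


F(8,1,6) ≡ 4 (mod 11); P is NOT on the curve.

Evaluate F(8, 1, 6) term-by-term (mod 11).
  -3*X**2 ↦ -3·64·1·1 = -192
  3*X*Y ↦ 3·8·1·1 = 24
  -2*X*Z ↦ -2·8·1·6 = -96
  2*Y**2 ↦ 2·1·1·1 = 2
  -2*Y*Z ↦ -2·1·1·6 = -12
  Z**2 ↦ 1·1·1·36 = 36
Sum: F(8, 1, 6) = (-192) + (24) + (-96) + (2) + (-12) + (36) = -238.
Reducing mod 11: -238 ≡ 4 (mod 11).
Since F(a, b, c) ≡ 4 ≠ 0 (mod 11), P does NOT lie on the curve.


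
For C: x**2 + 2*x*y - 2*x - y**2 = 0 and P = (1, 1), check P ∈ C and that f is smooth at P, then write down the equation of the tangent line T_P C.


Tangent line at P: 2*x - 2 = 0.

Step 1: f(1, 1) = 0, so P lies on C.
Step 2: partial derivatives
  f_x(x, y) = 2*x + 2*y - 2, f_y(x, y) = 2*x - 2*y.
  f_x(P) = 2, f_y(P) = 0 (gradient nonzero, so P is smooth).
Step 3: tangent line at P: 2·(x − 1) + 0·(y − 1) = 0.
Expanding: 2*x - 2 = 0.


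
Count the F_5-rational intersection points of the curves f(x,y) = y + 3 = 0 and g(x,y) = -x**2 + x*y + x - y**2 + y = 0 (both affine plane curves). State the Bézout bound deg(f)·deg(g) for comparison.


Common zeros: {(1, 2), (2, 2)}; count = 2; Bézout bound = 2.

deg(f) = 1, deg(g) = 2, so Bézout bound = 2.
Scan x ∈ F_5. For each x, list the y ∈ F_5 with f(x, y) ≡ 0 and those with g(x, y) ≡ 0 (mod 5); the common zeros in that column are the intersection.
  x = 0: f ≡ 0 at y ∈ {2}; g ≡ 0 at y ∈ {0, 1}; common: ∅.
  x = 1: f ≡ 0 at y ∈ {2}; g ≡ 0 at y ∈ {0, 2}; common: {2}.
  x = 2: f ≡ 0 at y ∈ {2}; g ≡ 0 at y ∈ {1, 2}; common: {2}.
  x = 3: f ≡ 0 at y ∈ {2}; g ≡ 0 at y ∈ ∅; common: ∅.
  x = 4: f ≡ 0 at y ∈ {2}; g ≡ 0 at y ∈ ∅; common: ∅.
Collecting: common zeros = {(1, 2), (2, 2)}, so the count is 2.
Comparison with the Bézout bound: 2 ≤ 2 = deg(f)·deg(g), as expected for curves with no common component (the bound is attained).


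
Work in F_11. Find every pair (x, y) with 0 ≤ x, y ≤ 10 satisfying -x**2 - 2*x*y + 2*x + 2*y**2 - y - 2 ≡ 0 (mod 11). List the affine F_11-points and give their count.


Affine F_11-points: {(3, 2), (3, 7), (5, 5), (5, 6), (6, 2), (6, 10), (7, 6), (7, 7), (9, 5), (9, 10)}; count = 10.

For each of the 121 pairs (x, y) ∈ F_11², evaluate f(x, y) mod 11. Record the zeros.
  x = 0: [0↦9, 1↦10, 2↦4, 3↦2, 4↦4, 5↦10, 6↦9, 7↦1, 8↦8, 9↦8, 10↦1]  zeros at y ∈ ∅
  x = 1: [0↦10, 1↦9, 2↦1, 3↦8, 4↦8, 5↦1, 6↦9, 7↦10, 8↦4, 9↦2, 10↦4]  zeros at y ∈ ∅
  x = 2: [0↦9, 1↦6, 2↦7, 3↦1, 4↦10, 5↦1, 6↦7, 7↦6, 8↦9, 9↦5, 10↦5]  zeros at y ∈ ∅
  x = 3: [0↦6, 1↦1, 2↦0, 3↦3, 4↦10, 5↦10, 6↦3, 7↦0, 8↦1, 9↦6, 10↦4]  zeros at y ∈ {2, 7}
  x = 4: [0↦1, 1↦5, 2↦2, 3↦3, 4↦8, 5↦6, 6↦8, 7↦3, 8↦2, 9↦5, 10↦1]  zeros at y ∈ ∅
  x = 5: [0↦5, 1↦7, 2↦2, 3↦1, 4↦4, 5↦0, 6↦0, 7↦4, 8↦1, 9↦2, 10↦7]  zeros at y ∈ {5, 6}
  x = 6: [0↦7, 1↦7, 2↦0, 3↦8, 4↦9, 5↦3, 6↦1, 7↦3, 8↦9, 9↦8, 10↦0]  zeros at y ∈ {2, 10}
  x = 7: [0↦7, 1↦5, 2↦7, 3↦2, 4↦1, 5↦4, 6↦0, 7↦0, 8↦4, 9↦1, 10↦2]  zeros at y ∈ {6, 7}
  x = 8: [0↦5, 1↦1, 2↦1, 3↦5, 4↦2, 5↦3, 6↦8, 7↦6, 8↦8, 9↦3, 10↦2]  zeros at y ∈ ∅
  x = 9: [0↦1, 1↦6, 2↦4, 3↦6, 4↦1, 5↦0, 6↦3, 7↦10, 8↦10, 9↦3, 10↦0]  zeros at y ∈ {5, 10}
  x = 10: [0↦6, 1↦9, 2↦5, 3↦5, 4↦9, 5↦6, 6↦7, 7↦1, 8↦10, 9↦1, 10↦7]  zeros at y ∈ ∅
Collecting zeros: affine points = {(3, 2), (3, 7), (5, 5), (5, 6), (6, 2), (6, 10), (7, 6), (7, 7), (9, 5), (9, 10)}.
Total count |C(F_11)_aff| = 10.


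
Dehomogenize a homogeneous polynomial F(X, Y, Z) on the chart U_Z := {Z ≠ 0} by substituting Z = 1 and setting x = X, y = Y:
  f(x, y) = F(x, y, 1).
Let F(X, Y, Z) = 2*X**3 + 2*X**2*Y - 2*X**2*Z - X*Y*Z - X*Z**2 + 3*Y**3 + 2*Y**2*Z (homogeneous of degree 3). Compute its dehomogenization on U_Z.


f(x, y) = 2*x**3 + 2*x**2*y - 2*x**2 - x*y - x + 3*y**3 + 2*y**2

On U_Z we set Z = 1. Each monomial c·X^i·Y^j·Z^k in F becomes c·x^i·y^j·1^k = c·x^i·y^j.
Substituting Z = 1: F(X, Y, 1) = 2*x**3 + 2*x**2*y - 2*x**2 - x*y - x + 3*y**3 + 2*y**2.
Note: deg(f) ≤ deg(F) = 3; strict inequality happens when F is divisible by Z (lost terms).


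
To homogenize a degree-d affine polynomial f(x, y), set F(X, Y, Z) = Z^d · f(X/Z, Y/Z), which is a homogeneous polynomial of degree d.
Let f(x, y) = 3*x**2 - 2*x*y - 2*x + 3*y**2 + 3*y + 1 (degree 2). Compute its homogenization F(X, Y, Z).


F(X, Y, Z) = 3*X**2 - 2*X*Y - 2*X*Z + 3*Y**2 + 3*Y*Z + Z**2

deg(f) = 2.
Substitute x = X/Z, y = Y/Z into f, then multiply by Z^2.
  monomial 3·x^2·y^0 ↦ 3·X^2·Y^0·Z^0.
  monomial -2·x^1·y^1 ↦ -2·X^1·Y^1·Z^0.
  monomial -2·x^1·y^0 ↦ -2·X^1·Y^0·Z^1.
  monomial 3·x^0·y^2 ↦ 3·X^0·Y^2·Z^0.
  monomial 3·x^0·y^1 ↦ 3·X^0·Y^1·Z^1.
  monomial 1·x^0·y^0 ↦ 1·X^0·Y^0·Z^2.
Collecting: F(X, Y, Z) = 3*X**2 - 2*X*Y - 2*X*Z + 3*Y**2 + 3*Y*Z + Z**2.


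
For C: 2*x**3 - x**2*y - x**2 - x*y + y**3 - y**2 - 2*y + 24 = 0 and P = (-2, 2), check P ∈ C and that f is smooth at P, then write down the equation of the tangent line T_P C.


Tangent line at P: 34*x + 4*y + 60 = 0.

Step 1: f(-2, 2) = 0, so P lies on C.
Step 2: partial derivatives
  f_x(x, y) = 6*x**2 - 2*x*y - 2*x - y, f_y(x, y) = -x**2 - x + 3*y**2 - 2*y - 2.
  f_x(P) = 34, f_y(P) = 4 (gradient nonzero, so P is smooth).
Step 3: tangent line at P: 34·(x − -2) + 4·(y − 2) = 0.
Expanding: 34*x + 4*y + 60 = 0.


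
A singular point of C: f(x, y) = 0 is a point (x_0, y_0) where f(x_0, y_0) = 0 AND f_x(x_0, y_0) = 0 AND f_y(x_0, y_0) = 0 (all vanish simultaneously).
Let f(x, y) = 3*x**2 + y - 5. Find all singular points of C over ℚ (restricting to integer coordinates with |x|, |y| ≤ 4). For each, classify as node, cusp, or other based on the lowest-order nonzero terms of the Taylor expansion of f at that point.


No singular points in the scanned grid; C is smooth there.

Compute partial derivatives:
  f_x = 6*x.
  f_y = 1.
f_y = 1 is a nonzero constant, so f_y never vanishes: no point (x, y) can satisfy f = f_x = f_y = 0. In particular no (x, y) ∈ {−4, ..., 4}² is singular; the curve is smooth.


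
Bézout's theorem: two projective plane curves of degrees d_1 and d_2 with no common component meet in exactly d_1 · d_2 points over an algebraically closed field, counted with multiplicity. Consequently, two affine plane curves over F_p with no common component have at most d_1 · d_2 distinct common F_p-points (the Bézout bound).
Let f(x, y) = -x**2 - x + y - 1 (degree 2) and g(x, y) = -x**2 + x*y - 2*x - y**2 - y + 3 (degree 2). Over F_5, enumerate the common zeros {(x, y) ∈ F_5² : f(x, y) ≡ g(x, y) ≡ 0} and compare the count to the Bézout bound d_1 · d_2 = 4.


Common zeros: {(3, 3)}; count = 1; Bézout bound = 4.

deg(f) = 2, deg(g) = 2, so Bézout bound = 4.
Scan x ∈ F_5. For each x, list the y ∈ F_5 with f(x, y) ≡ 0 and those with g(x, y) ≡ 0 (mod 5); the common zeros in that column are the intersection.
  x = 0: f ≡ 0 at y ∈ {1}; g ≡ 0 at y ∈ ∅; common: ∅.
  x = 1: f ≡ 0 at y ∈ {3}; g ≡ 0 at y ∈ {0}; common: ∅.
  x = 2: f ≡ 0 at y ∈ {2}; g ≡ 0 at y ∈ {0, 1}; common: ∅.
  x = 3: f ≡ 0 at y ∈ {3}; g ≡ 0 at y ∈ {3, 4}; common: {3}.
  x = 4: f ≡ 0 at y ∈ {1}; g ≡ 0 at y ∈ {4}; common: ∅.
Collecting: common zeros = {(3, 3)}, so the count is 1.
Comparison with the Bézout bound: 1 ≤ 4 = deg(f)·deg(g), as expected for curves with no common component (the affine F_5-count falls short of the bound because intersections may lie at infinity, over extension fields, or carry multiplicity).


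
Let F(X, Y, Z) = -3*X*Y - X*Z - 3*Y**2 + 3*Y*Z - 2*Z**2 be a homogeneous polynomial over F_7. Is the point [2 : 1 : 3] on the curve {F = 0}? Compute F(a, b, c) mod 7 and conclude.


F(2,1,3) ≡ 4 (mod 7); P is NOT on the curve.

Evaluate F(2, 1, 3) term-by-term (mod 7).
  -3*X*Y ↦ -3·2·1·1 = -6
  -X*Z ↦ -1·2·1·3 = -6
  -3*Y**2 ↦ -3·1·1·1 = -3
  3*Y*Z ↦ 3·1·1·3 = 9
  -2*Z**2 ↦ -2·1·1·9 = -18
Sum: F(2, 1, 3) = (-6) + (-6) + (-3) + (9) + (-18) = -24.
Reducing mod 7: -24 ≡ 4 (mod 7).
Since F(a, b, c) ≡ 4 ≠ 0 (mod 7), P does NOT lie on the curve.


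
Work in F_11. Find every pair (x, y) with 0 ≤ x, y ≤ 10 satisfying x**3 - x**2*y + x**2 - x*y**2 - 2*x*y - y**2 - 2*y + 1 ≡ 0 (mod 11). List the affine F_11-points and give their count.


Affine F_11-points: {(1, 6), (1, 8), (2, 1), (2, 3), (3, 6), (3, 9), (6, 0), (6, 7), (7, 2), (7, 5), (9, 3), (9, 10), (10, 1)}; count = 13.

For each of the 121 pairs (x, y) ∈ F_11², evaluate f(x, y) mod 11. Record the zeros.
  x = 0: [0↦1, 1↦9, 2↦4, 3↦8, 4↦10, 5↦10, 6↦8, 7↦4, 8↦9, 9↦1, 10↦2]  zeros at y ∈ ∅
  x = 1: [0↦3, 1↦7, 2↦7, 3↦3, 4↦6, 5↦5, 6↦0, 7↦2, 8↦0, 9↦5, 10↦6]  zeros at y ∈ {6, 8}
  x = 2: [0↦2, 1↦0, 2↦3, 3↦0, 4↦2, 5↦9, 6↦10, 7↦5, 8↦5, 9↦10, 10↦9]  zeros at y ∈ {1, 3}
  x = 3: [0↦4, 1↦5, 2↦9, 3↦5, 4↦4, 5↦6, 6↦0, 7↦8, 8↦8, 9↦0, 10↦6]  zeros at y ∈ {6, 9}
  x = 4: [0↦4, 1↦6, 2↦9, 3↦2, 4↦7, 5↦2, 6↦9, 7↦6, 8↦4, 9↦3, 10↦3]  zeros at y ∈ ∅
  x = 5: [0↦8, 1↦9, 2↦9, 3↦8, 4↦6, 5↦3, 6↦10, 7↦5, 8↦10, 9↦3, 10↦6]  zeros at y ∈ ∅
  x = 6: [0↦0, 1↦9, 2↦4, 3↦7, 4↦7, 5↦4, 6↦9, 7↦0, 8↦10, 9↦6, 10↦10]  zeros at y ∈ {0, 7}
  x = 7: [0↦8, 1↦1, 2↦0, 3↦5, 4↦5, 5↦0, 6↦1, 7↦8, 8↦10, 9↦7, 10↦10]  zeros at y ∈ {2, 5}
  x = 8: [0↦5, 1↦2, 2↦3, 3↦8, 4↦6, 5↦8, 6↦3, 7↦2, 8↦5, 9↦1, 10↦1]  zeros at y ∈ ∅
  x = 9: [0↦8, 1↦7, 2↦8, 3↦0, 4↦5, 5↦1, 6↦10, 7↦10, 8↦1, 9↦5, 10↦0]  zeros at y ∈ {3, 10}
  x = 10: [0↦1, 1↦0, 2↦10, 3↦9, 4↦8, 5↦7, 6↦6, 7↦5, 8↦4, 9↦3, 10↦2]  zeros at y ∈ {1}
Collecting zeros: affine points = {(1, 6), (1, 8), (2, 1), (2, 3), (3, 6), (3, 9), (6, 0), (6, 7), (7, 2), (7, 5), (9, 3), (9, 10), (10, 1)}.
Total count |C(F_11)_aff| = 13.


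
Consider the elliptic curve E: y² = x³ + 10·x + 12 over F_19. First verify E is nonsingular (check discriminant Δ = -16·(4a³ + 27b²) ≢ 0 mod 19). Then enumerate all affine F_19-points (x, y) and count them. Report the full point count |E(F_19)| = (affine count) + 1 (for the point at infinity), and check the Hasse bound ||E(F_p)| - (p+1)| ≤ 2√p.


Affine points = {(1, 2), (1, 17), (5, 4), (5, 15), (7, 8), (7, 11), (11, 3), (11, 16), (12, 6), (12, 13), (18, 1), (18, 18)}; affine count = 12; |E(F_19)| = 13.

Discriminant check: Δ ∝ 4a³ + 27b² = 4·10³ + 27·12² = 4·1000 + 27·144 ≡ 3 (mod 19). Nonzero ⇒ E is nonsingular.
For each x ∈ F_19, compute rhs = x³ + 10·x + 12 mod 19, then count y ∈ F_19 with y² ≡ rhs.
  x = 0: rhs = 12, matching y values: none (0 points).
  x = 1: rhs = 4, matching y values: 2, 17 (2 points).
  x = 2: rhs = 2, matching y values: none (0 points).
  x = 3: rhs = 12, matching y values: none (0 points).
  x = 4: rhs = 2, matching y values: none (0 points).
  x = 5: rhs = 16, matching y values: 4, 15 (2 points).
  x = 6: rhs = 3, matching y values: none (0 points).
  x = 7: rhs = 7, matching y values: 8, 11 (2 points).
  x = 8: rhs = 15, matching y values: none (0 points).
  x = 9: rhs = 14, matching y values: none (0 points).
  x = 10: rhs = 10, matching y values: none (0 points).
  x = 11: rhs = 9, matching y values: 3, 16 (2 points).
  x = 12: rhs = 17, matching y values: 6, 13 (2 points).
  x = 13: rhs = 2, matching y values: none (0 points).
  x = 14: rhs = 8, matching y values: none (0 points).
  x = 15: rhs = 3, matching y values: none (0 points).
  x = 16: rhs = 12, matching y values: none (0 points).
  x = 17: rhs = 3, matching y values: none (0 points).
  x = 18: rhs = 1, matching y values: 1, 18 (2 points).
Total affine count: 12.
Full point count |E(F_19)| = 12 + 1 = 13.
Hasse bound: |13 − (19+1)| = |-7| = 7 ≤ 2√19 ≈ 8.7178 ✓.


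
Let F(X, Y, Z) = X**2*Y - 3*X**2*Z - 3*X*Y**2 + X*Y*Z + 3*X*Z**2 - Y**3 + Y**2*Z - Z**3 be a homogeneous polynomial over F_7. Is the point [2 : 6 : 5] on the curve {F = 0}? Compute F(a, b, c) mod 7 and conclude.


F(2,6,5) ≡ 0 (mod 7); P is on the curve.

Evaluate F(2, 6, 5) term-by-term (mod 7).
  X**2*Y ↦ 1·4·6·1 = 24
  -3*X**2*Z ↦ -3·4·1·5 = -60
  -3*X*Y**2 ↦ -3·2·36·1 = -216
  X*Y*Z ↦ 1·2·6·5 = 60
  3*X*Z**2 ↦ 3·2·1·25 = 150
  -Y**3 ↦ -1·1·216·1 = -216
  Y**2*Z ↦ 1·1·36·5 = 180
  -Z**3 ↦ -1·1·1·125 = -125
Sum: F(2, 6, 5) = (24) + (-60) + (-216) + (60) + (150) + (-216) + (180) + (-125) = -203.
Reducing mod 7: -203 ≡ 0 (mod 7).
Since F(a, b, c) ≡ 0 (mod 7), P lies on the curve.


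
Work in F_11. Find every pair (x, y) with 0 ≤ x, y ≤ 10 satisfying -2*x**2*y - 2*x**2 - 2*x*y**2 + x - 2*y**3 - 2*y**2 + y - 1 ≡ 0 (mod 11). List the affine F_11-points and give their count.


Affine F_11-points: {(1, 4), (1, 7), (1, 9), (2, 1), (6, 1), (6, 7), (8, 0), (8, 4), (8, 9), (9, 0), (9, 2), (9, 10), (10, 2)}; count = 13.

For each of the 121 pairs (x, y) ∈ F_11², evaluate f(x, y) mod 11. Record the zeros.
  x = 0: [0↦10, 1↦7, 2↦10, 3↦7, 4↦8, 5↦1, 6↦7, 7↦3, 8↦10, 9↦5, 10↦9]  zeros at y ∈ ∅
  x = 1: [0↦9, 1↦2, 2↦8, 3↦4, 4↦0, 5↦6, 6↦10, 7↦0, 8↦8, 9↦0, 10↦8]  zeros at y ∈ {4, 7, 9}
  x = 2: [0↦4, 1↦0, 2↦5, 3↦7, 4↦5, 5↦9, 6↦7, 7↦9, 8↦3, 9↦10, 10↦7]  zeros at y ∈ {1}
  x = 3: [0↦6, 1↦1, 2↦1, 3↦5, 4↦1, 5↦10, 6↦9, 7↦8, 8↦6, 9↦2, 10↦6]  zeros at y ∈ ∅
  x = 4: [0↦4, 1↦5, 2↦7, 3↦9, 4↦10, 5↦9, 6↦5, 7↦8, 8↦6, 9↦9, 10↦5]  zeros at y ∈ ∅
  x = 5: [0↦9, 1↦1, 2↦1, 3↦8, 4↦10, 5↦6, 6↦6, 7↦9, 8↦3, 9↦9, 10↦4]  zeros at y ∈ ∅
  x = 6: [0↦10, 1↦0, 2↦5, 3↦2, 4↦1, 5↦1, 6↦1, 7↦0, 8↦8, 9↦2, 10↦3]  zeros at y ∈ {1, 7}
  x = 7: [0↦7, 1↦2, 2↦8, 3↦2, 4↦5, 5↦5, 6↦1, 7↦3, 8↦10, 9↦10, 10↦2]  zeros at y ∈ ∅
  x = 8: [0↦0, 1↦7, 2↦10, 3↦8, 4↦0, 5↦7, 6↦6, 7↦7, 8↦9, 9↦0, 10↦1]  zeros at y ∈ {0, 4, 9}
  x = 9: [0↦0, 1↦4, 2↦0, 3↦9, 4↦8, 5↦7, 6↦5, 7↦1, 8↦5, 9↦5, 10↦0]  zeros at y ∈ {0, 2, 10}
  x = 10: [0↦7, 1↦4, 2↦0, 3↦5, 4↦7, 5↦5, 6↦9, 7↦7, 8↦9, 9↦3, 10↦10]  zeros at y ∈ {2}
Collecting zeros: affine points = {(1, 4), (1, 7), (1, 9), (2, 1), (6, 1), (6, 7), (8, 0), (8, 4), (8, 9), (9, 0), (9, 2), (9, 10), (10, 2)}.
Total count |C(F_11)_aff| = 13.


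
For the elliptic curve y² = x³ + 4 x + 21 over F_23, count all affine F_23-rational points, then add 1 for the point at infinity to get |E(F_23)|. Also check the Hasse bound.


Affine points = {(1, 7), (1, 16), (4, 3), (4, 20), (6, 10), (6, 13), (7, 1), (7, 22), (8, 6), (8, 17), (9, 2), (9, 21), (10, 7), (10, 16), (11, 4), (11, 19), (12, 7), (12, 16), (13, 4), (13, 19), (15, 11), (15, 12), (16, 8), (16, 15), (22, 4), (22, 19)}; affine count = 26; |E(F_23)| = 27.

Discriminant check: Δ ∝ 4a³ + 27b² = 4·4³ + 27·21² = 4·64 + 27·441 ≡ 19 (mod 23). Nonzero ⇒ E is nonsingular.
For each x ∈ F_23, compute rhs = x³ + 4·x + 21 mod 23, then count y ∈ F_23 with y² ≡ rhs.
  x = 0: rhs = 21, matching y values: none (0 points).
  x = 1: rhs = 3, matching y values: 7, 16 (2 points).
  x = 2: rhs = 14, matching y values: none (0 points).
  x = 3: rhs = 14, matching y values: none (0 points).
  x = 4: rhs = 9, matching y values: 3, 20 (2 points).
  x = 5: rhs = 5, matching y values: none (0 points).
  x = 6: rhs = 8, matching y values: 10, 13 (2 points).
  x = 7: rhs = 1, matching y values: 1, 22 (2 points).
  x = 8: rhs = 13, matching y values: 6, 17 (2 points).
  x = 9: rhs = 4, matching y values: 2, 21 (2 points).
  x = 10: rhs = 3, matching y values: 7, 16 (2 points).
  x = 11: rhs = 16, matching y values: 4, 19 (2 points).
  x = 12: rhs = 3, matching y values: 7, 16 (2 points).
  x = 13: rhs = 16, matching y values: 4, 19 (2 points).
  x = 14: rhs = 15, matching y values: none (0 points).
  x = 15: rhs = 6, matching y values: 11, 12 (2 points).
  x = 16: rhs = 18, matching y values: 8, 15 (2 points).
  x = 17: rhs = 11, matching y values: none (0 points).
  x = 18: rhs = 14, matching y values: none (0 points).
  x = 19: rhs = 10, matching y values: none (0 points).
  x = 20: rhs = 5, matching y values: none (0 points).
  x = 21: rhs = 5, matching y values: none (0 points).
  x = 22: rhs = 16, matching y values: 4, 19 (2 points).
Total affine count: 26.
Full point count |E(F_23)| = 26 + 1 = 27.
Hasse bound: |27 − (23+1)| = |3| = 3 ≤ 2√23 ≈ 9.5917 ✓.


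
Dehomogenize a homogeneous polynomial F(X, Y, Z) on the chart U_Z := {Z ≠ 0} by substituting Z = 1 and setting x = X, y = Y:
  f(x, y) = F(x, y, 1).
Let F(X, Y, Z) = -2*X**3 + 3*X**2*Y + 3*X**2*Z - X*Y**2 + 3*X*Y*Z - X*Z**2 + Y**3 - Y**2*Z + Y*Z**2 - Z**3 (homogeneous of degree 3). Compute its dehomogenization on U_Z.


f(x, y) = -2*x**3 + 3*x**2*y + 3*x**2 - x*y**2 + 3*x*y - x + y**3 - y**2 + y - 1

On U_Z we set Z = 1. Each monomial c·X^i·Y^j·Z^k in F becomes c·x^i·y^j·1^k = c·x^i·y^j.
Substituting Z = 1: F(X, Y, 1) = -2*x**3 + 3*x**2*y + 3*x**2 - x*y**2 + 3*x*y - x + y**3 - y**2 + y - 1.
Note: deg(f) ≤ deg(F) = 3; strict inequality happens when F is divisible by Z (lost terms).


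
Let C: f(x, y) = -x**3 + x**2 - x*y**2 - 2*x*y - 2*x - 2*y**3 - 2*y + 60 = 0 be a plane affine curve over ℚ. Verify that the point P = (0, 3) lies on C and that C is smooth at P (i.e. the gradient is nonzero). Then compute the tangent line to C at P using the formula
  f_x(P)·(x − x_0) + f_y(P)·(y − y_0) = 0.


Tangent line at P: -17*x - 56*y + 168 = 0.

Step 1: f(0, 3) = 0, so P lies on C.
Step 2: partial derivatives
  f_x(x, y) = -3*x**2 + 2*x - y**2 - 2*y - 2, f_y(x, y) = -2*x*y - 2*x - 6*y**2 - 2.
  f_x(P) = -17, f_y(P) = -56 (gradient nonzero, so P is smooth).
Step 3: tangent line at P: -17·(x − 0) + -56·(y − 3) = 0.
Expanding: -17*x - 56*y + 168 = 0.


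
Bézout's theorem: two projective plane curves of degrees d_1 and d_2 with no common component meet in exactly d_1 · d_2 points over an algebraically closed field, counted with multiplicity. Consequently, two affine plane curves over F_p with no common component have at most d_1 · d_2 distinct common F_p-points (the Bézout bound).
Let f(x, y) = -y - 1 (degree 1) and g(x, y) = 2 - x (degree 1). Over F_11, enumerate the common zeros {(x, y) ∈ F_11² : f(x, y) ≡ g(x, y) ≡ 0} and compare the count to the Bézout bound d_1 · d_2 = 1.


Common zeros: {(2, 10)}; count = 1; Bézout bound = 1.

deg(f) = 1, deg(g) = 1, so Bézout bound = 1.
Scan x ∈ F_11. For each x, list the y ∈ F_11 with f(x, y) ≡ 0 and those with g(x, y) ≡ 0 (mod 11); the common zeros in that column are the intersection.
  x = 0: f ≡ 0 at y ∈ {10}; g ≡ 0 at y ∈ ∅; common: ∅.
  x = 1: f ≡ 0 at y ∈ {10}; g ≡ 0 at y ∈ ∅; common: ∅.
  x = 2: f ≡ 0 at y ∈ {10}; g ≡ 0 at y ∈ {0, 1, 2, 3, 4, 5, 6, 7, 8, 9, 10}; common: {10}.
  x = 3: f ≡ 0 at y ∈ {10}; g ≡ 0 at y ∈ ∅; common: ∅.
  x = 4: f ≡ 0 at y ∈ {10}; g ≡ 0 at y ∈ ∅; common: ∅.
  x = 5: f ≡ 0 at y ∈ {10}; g ≡ 0 at y ∈ ∅; common: ∅.
  x = 6: f ≡ 0 at y ∈ {10}; g ≡ 0 at y ∈ ∅; common: ∅.
  x = 7: f ≡ 0 at y ∈ {10}; g ≡ 0 at y ∈ ∅; common: ∅.
  x = 8: f ≡ 0 at y ∈ {10}; g ≡ 0 at y ∈ ∅; common: ∅.
  x = 9: f ≡ 0 at y ∈ {10}; g ≡ 0 at y ∈ ∅; common: ∅.
  x = 10: f ≡ 0 at y ∈ {10}; g ≡ 0 at y ∈ ∅; common: ∅.
Collecting: common zeros = {(2, 10)}, so the count is 1.
Comparison with the Bézout bound: 1 ≤ 1 = deg(f)·deg(g), as expected for curves with no common component (the bound is attained).


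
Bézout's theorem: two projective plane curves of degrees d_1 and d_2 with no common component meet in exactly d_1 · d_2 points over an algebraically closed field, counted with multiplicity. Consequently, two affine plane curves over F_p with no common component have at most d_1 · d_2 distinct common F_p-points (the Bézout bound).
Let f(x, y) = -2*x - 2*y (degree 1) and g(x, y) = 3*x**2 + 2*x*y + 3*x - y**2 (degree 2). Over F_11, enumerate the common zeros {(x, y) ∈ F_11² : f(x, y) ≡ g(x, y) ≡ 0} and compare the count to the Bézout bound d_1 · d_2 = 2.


Common zeros: {(0, 0)}; count = 1; Bézout bound = 2.

deg(f) = 1, deg(g) = 2, so Bézout bound = 2.
Scan x ∈ F_11. For each x, list the y ∈ F_11 with f(x, y) ≡ 0 and those with g(x, y) ≡ 0 (mod 11); the common zeros in that column are the intersection.
  x = 0: f ≡ 0 at y ∈ {0}; g ≡ 0 at y ∈ {0}; common: {0}.
  x = 1: f ≡ 0 at y ∈ {10}; g ≡ 0 at y ∈ ∅; common: ∅.
  x = 2: f ≡ 0 at y ∈ {9}; g ≡ 0 at y ∈ {2}; common: ∅.
  x = 3: f ≡ 0 at y ∈ {8}; g ≡ 0 at y ∈ {2, 4}; common: ∅.
  x = 4: f ≡ 0 at y ∈ {7}; g ≡ 0 at y ∈ ∅; common: ∅.
  x = 5: f ≡ 0 at y ∈ {6}; g ≡ 0 at y ∈ {1, 9}; common: ∅.
  x = 6: f ≡ 0 at y ∈ {5}; g ≡ 0 at y ∈ ∅; common: ∅.
  x = 7: f ≡ 0 at y ∈ {4}; g ≡ 0 at y ∈ ∅; common: ∅.
  x = 8: f ≡ 0 at y ∈ {3}; g ≡ 0 at y ∈ {1, 4}; common: ∅.
  x = 9: f ≡ 0 at y ∈ {2}; g ≡ 0 at y ∈ ∅; common: ∅.
  x = 10: f ≡ 0 at y ∈ {1}; g ≡ 0 at y ∈ {0, 9}; common: ∅.
Collecting: common zeros = {(0, 0)}, so the count is 1.
Comparison with the Bézout bound: 1 ≤ 2 = deg(f)·deg(g), as expected for curves with no common component (the affine F_11-count falls short of the bound because intersections may lie at infinity, over extension fields, or carry multiplicity).


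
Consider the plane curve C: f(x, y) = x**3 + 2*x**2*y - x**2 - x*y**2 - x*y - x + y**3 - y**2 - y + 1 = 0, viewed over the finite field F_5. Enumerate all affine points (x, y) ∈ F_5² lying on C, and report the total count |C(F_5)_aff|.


Affine F_5-points: {(0, 1), (0, 4), (1, 0), (1, 2), (4, 0)}; count = 5.

For each of the 25 pairs (x, y) ∈ F_5², evaluate f(x, y) mod 5. Record the zeros.
  x = 0: [0↦1, 1↦0, 2↦3, 3↦1, 4↦0]  zeros at y ∈ {1, 4}
  x = 1: [0↦0, 1↦4, 2↦0, 3↦4, 4↦2]  zeros at y ∈ {0, 2}
  x = 2: [0↦3, 1↦1, 2↦4, 3↦3, 4↦4]  zeros at y ∈ ∅
  x = 3: [0↦1, 1↦2, 2↦1, 3↦4, 4↦2]  zeros at y ∈ ∅
  x = 4: [0↦0, 1↦3, 2↦2, 3↦3, 4↦2]  zeros at y ∈ {0}
Collecting zeros: affine points = {(0, 1), (0, 4), (1, 0), (1, 2), (4, 0)}.
Total count |C(F_5)_aff| = 5.


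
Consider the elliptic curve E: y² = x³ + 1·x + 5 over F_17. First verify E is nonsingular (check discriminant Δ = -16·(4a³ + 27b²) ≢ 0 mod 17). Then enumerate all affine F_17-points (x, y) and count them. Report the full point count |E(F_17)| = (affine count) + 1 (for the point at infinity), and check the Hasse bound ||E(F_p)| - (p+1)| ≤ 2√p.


Affine points = {(2, 7), (2, 10), (3, 1), (3, 16), (5, 4), (5, 13), (7, 7), (7, 10), (8, 7), (8, 10), (11, 2), (11, 15), (14, 3), (14, 14)}; affine count = 14; |E(F_17)| = 15.

Discriminant check: Δ ∝ 4a³ + 27b² = 4·1³ + 27·5² = 4·1 + 27·25 ≡ 16 (mod 17). Nonzero ⇒ E is nonsingular.
For each x ∈ F_17, compute rhs = x³ + 1·x + 5 mod 17, then count y ∈ F_17 with y² ≡ rhs.
  x = 0: rhs = 5, matching y values: none (0 points).
  x = 1: rhs = 7, matching y values: none (0 points).
  x = 2: rhs = 15, matching y values: 7, 10 (2 points).
  x = 3: rhs = 1, matching y values: 1, 16 (2 points).
  x = 4: rhs = 5, matching y values: none (0 points).
  x = 5: rhs = 16, matching y values: 4, 13 (2 points).
  x = 6: rhs = 6, matching y values: none (0 points).
  x = 7: rhs = 15, matching y values: 7, 10 (2 points).
  x = 8: rhs = 15, matching y values: 7, 10 (2 points).
  x = 9: rhs = 12, matching y values: none (0 points).
  x = 10: rhs = 12, matching y values: none (0 points).
  x = 11: rhs = 4, matching y values: 2, 15 (2 points).
  x = 12: rhs = 11, matching y values: none (0 points).
  x = 13: rhs = 5, matching y values: none (0 points).
  x = 14: rhs = 9, matching y values: 3, 14 (2 points).
  x = 15: rhs = 12, matching y values: none (0 points).
  x = 16: rhs = 3, matching y values: none (0 points).
Total affine count: 14.
Full point count |E(F_17)| = 14 + 1 = 15.
Hasse bound: |15 − (17+1)| = |-3| = 3 ≤ 2√17 ≈ 8.2462 ✓.
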